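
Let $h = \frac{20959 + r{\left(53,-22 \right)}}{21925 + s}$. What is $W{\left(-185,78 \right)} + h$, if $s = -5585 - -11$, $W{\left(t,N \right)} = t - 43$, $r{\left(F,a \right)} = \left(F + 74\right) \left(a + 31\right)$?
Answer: $- \frac{3705926}{16351} \approx -226.65$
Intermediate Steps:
$r{\left(F,a \right)} = \left(31 + a\right) \left(74 + F\right)$ ($r{\left(F,a \right)} = \left(74 + F\right) \left(31 + a\right) = \left(31 + a\right) \left(74 + F\right)$)
$W{\left(t,N \right)} = -43 + t$ ($W{\left(t,N \right)} = t - 43 = -43 + t$)
$s = -5574$ ($s = -5585 + 11 = -5574$)
$h = \frac{22102}{16351}$ ($h = \frac{20959 + \left(2294 + 31 \cdot 53 + 74 \left(-22\right) + 53 \left(-22\right)\right)}{21925 - 5574} = \frac{20959 + \left(2294 + 1643 - 1628 - 1166\right)}{16351} = \left(20959 + 1143\right) \frac{1}{16351} = 22102 \cdot \frac{1}{16351} = \frac{22102}{16351} \approx 1.3517$)
$W{\left(-185,78 \right)} + h = \left(-43 - 185\right) + \frac{22102}{16351} = -228 + \frac{22102}{16351} = - \frac{3705926}{16351}$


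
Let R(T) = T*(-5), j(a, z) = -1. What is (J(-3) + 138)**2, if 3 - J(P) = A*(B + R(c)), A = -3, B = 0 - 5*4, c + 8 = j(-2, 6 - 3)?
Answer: 46656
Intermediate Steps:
c = -9 (c = -8 - 1 = -9)
B = -20 (B = 0 - 20 = -20)
R(T) = -5*T
J(P) = 78 (J(P) = 3 - (-3)*(-20 - 5*(-9)) = 3 - (-3)*(-20 + 45) = 3 - (-3)*25 = 3 - 1*(-75) = 3 + 75 = 78)
(J(-3) + 138)**2 = (78 + 138)**2 = 216**2 = 46656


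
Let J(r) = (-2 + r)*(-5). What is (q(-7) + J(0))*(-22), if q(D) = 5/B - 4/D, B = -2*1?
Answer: -1243/7 ≈ -177.57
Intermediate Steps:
B = -2
q(D) = -5/2 - 4/D (q(D) = 5/(-2) - 4/D = 5*(-½) - 4/D = -5/2 - 4/D)
J(r) = 10 - 5*r
(q(-7) + J(0))*(-22) = ((-5/2 - 4/(-7)) + (10 - 5*0))*(-22) = ((-5/2 - 4*(-⅐)) + (10 + 0))*(-22) = ((-5/2 + 4/7) + 10)*(-22) = (-27/14 + 10)*(-22) = (113/14)*(-22) = -1243/7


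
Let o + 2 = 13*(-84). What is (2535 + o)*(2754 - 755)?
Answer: 2880559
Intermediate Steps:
o = -1094 (o = -2 + 13*(-84) = -2 - 1092 = -1094)
(2535 + o)*(2754 - 755) = (2535 - 1094)*(2754 - 755) = 1441*1999 = 2880559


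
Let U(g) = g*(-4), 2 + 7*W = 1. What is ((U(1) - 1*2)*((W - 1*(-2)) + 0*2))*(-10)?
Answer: 780/7 ≈ 111.43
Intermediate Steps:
W = -⅐ (W = -2/7 + (⅐)*1 = -2/7 + ⅐ = -⅐ ≈ -0.14286)
U(g) = -4*g
((U(1) - 1*2)*((W - 1*(-2)) + 0*2))*(-10) = ((-4*1 - 1*2)*((-⅐ - 1*(-2)) + 0*2))*(-10) = ((-4 - 2)*((-⅐ + 2) + 0))*(-10) = -6*(13/7 + 0)*(-10) = -6*13/7*(-10) = -78/7*(-10) = 780/7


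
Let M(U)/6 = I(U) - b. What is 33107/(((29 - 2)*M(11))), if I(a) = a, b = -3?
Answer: 33107/2268 ≈ 14.597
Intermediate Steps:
M(U) = 18 + 6*U (M(U) = 6*(U - 1*(-3)) = 6*(U + 3) = 6*(3 + U) = 18 + 6*U)
33107/(((29 - 2)*M(11))) = 33107/(((29 - 2)*(18 + 6*11))) = 33107/((27*(18 + 66))) = 33107/((27*84)) = 33107/2268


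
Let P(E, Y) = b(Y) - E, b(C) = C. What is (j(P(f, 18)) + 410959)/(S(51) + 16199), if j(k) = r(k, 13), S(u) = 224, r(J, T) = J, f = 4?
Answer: 410973/16423 ≈ 25.024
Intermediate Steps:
P(E, Y) = Y - E
j(k) = k
(j(P(f, 18)) + 410959)/(S(51) + 16199) = ((18 - 1*4) + 410959)/(224 + 16199) = ((18 - 4) + 410959)/16423 = (14 + 410959)*(1/16423) = 410973*(1/16423) = 410973/16423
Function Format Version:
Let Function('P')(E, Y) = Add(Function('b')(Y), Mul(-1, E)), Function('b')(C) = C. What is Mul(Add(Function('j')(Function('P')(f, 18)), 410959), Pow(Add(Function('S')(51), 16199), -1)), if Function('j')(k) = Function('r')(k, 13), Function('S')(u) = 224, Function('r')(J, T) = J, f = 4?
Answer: Rational(410973, 16423) ≈ 25.024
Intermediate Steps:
Function('P')(E, Y) = Add(Y, Mul(-1, E))
Function('j')(k) = k
Mul(Add(Function('j')(Function('P')(f, 18)), 410959), Pow(Add(Function('S')(51), 16199), -1)) = Mul(Add(Add(18, Mul(-1, 4)), 410959), Pow(Add(224, 16199), -1)) = Mul(Add(Add(18, -4), 410959), Pow(16423, -1)) = Mul(Add(14, 410959), Rational(1, 16423)) = Mul(410973, Rational(1, 16423)) = Rational(410973, 16423)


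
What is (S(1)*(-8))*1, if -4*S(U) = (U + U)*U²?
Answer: 4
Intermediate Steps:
S(U) = -U³/2 (S(U) = -(U + U)*U²/4 = -2*U*U²/4 = -U³/2)
(S(1)*(-8))*1 = (-½*1³*(-8))*1 = (-½*1*(-8))*1 = -½*(-8)*1 = 4*1 = 4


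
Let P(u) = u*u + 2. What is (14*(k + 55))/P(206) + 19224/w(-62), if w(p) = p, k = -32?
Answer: -203952037/657789 ≈ -310.06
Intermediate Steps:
P(u) = 2 + u² (P(u) = u² + 2 = 2 + u²)
(14*(k + 55))/P(206) + 19224/w(-62) = (14*(-32 + 55))/(2 + 206²) + 19224/(-62) = (14*23)/(2 + 42436) + 19224*(-1/62) = 322/42438 - 9612/31 = 322*(1/42438) - 9612/31 = 161/21219 - 9612/31 = -203952037/657789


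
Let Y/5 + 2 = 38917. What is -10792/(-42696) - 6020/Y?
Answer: 1071409/4829985 ≈ 0.22182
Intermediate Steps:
Y = 194575 (Y = -10 + 5*38917 = -10 + 194585 = 194575)
-10792/(-42696) - 6020/Y = -10792/(-42696) - 6020/194575 = -10792*(-1/42696) - 6020*1/194575 = 1349/5337 - 28/905 = 1071409/4829985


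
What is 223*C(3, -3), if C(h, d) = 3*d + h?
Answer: -1338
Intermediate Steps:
C(h, d) = h + 3*d
223*C(3, -3) = 223*(3 + 3*(-3)) = 223*(3 - 9) = 223*(-6) = -1338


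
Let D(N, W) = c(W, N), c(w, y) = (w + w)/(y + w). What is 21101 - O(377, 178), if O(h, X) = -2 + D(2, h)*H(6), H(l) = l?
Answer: 7993513/379 ≈ 21091.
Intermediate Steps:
c(w, y) = 2*w/(w + y) (c(w, y) = (2*w)/(w + y) = 2*w/(w + y))
D(N, W) = 2*W/(N + W) (D(N, W) = 2*W/(W + N) = 2*W/(N + W))
O(h, X) = -2 + 12*h/(2 + h) (O(h, X) = -2 + (2*h/(2 + h))*6 = -2 + 12*h/(2 + h))
21101 - O(377, 178) = 21101 - 2*(-2 + 5*377)/(2 + 377) = 21101 - 2*(-2 + 1885)/379 = 21101 - 2*1883/379 = 21101 - 1*3766/379 = 21101 - 3766/379 = 7993513/379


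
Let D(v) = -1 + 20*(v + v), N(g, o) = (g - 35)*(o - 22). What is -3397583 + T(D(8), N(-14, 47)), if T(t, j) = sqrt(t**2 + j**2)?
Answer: -3397583 + sqrt(1602386) ≈ -3.3963e+6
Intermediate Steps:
N(g, o) = (-35 + g)*(-22 + o)
D(v) = -1 + 40*v (D(v) = -1 + 20*(2*v) = -1 + 40*v)
T(t, j) = sqrt(j**2 + t**2)
-3397583 + T(D(8), N(-14, 47)) = -3397583 + sqrt((770 - 35*47 - 22*(-14) - 14*47)**2 + (-1 + 40*8)**2) = -3397583 + sqrt((770 - 1645 + 308 - 658)**2 + (-1 + 320)**2) = -3397583 + sqrt((-1225)**2 + 319**2) = -3397583 + sqrt(1500625 + 101761) = -3397583 + sqrt(1602386)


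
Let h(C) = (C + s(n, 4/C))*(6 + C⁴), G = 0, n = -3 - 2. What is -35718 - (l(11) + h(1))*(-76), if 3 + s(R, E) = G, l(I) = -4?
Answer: -37086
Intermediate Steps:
n = -5
s(R, E) = -3 (s(R, E) = -3 + 0 = -3)
h(C) = (-3 + C)*(6 + C⁴) (h(C) = (C - 3)*(6 + C⁴) = (-3 + C)*(6 + C⁴))
-35718 - (l(11) + h(1))*(-76) = -35718 - (-4 + (-18 + 1⁵ - 3*1⁴ + 6*1))*(-76) = -35718 - (-4 + (-18 + 1 - 3*1 + 6))*(-76) = -35718 - (-4 + (-18 + 1 - 3 + 6))*(-76) = -35718 - (-4 - 14)*(-76) = -35718 - (-18)*(-76) = -35718 - 1*1368 = -35718 - 1368 = -37086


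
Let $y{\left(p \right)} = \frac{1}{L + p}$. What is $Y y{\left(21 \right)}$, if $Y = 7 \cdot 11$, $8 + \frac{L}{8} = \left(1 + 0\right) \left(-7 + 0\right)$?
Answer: $- \frac{7}{9} \approx -0.77778$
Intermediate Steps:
$L = -120$ ($L = -64 + 8 \left(1 + 0\right) \left(-7 + 0\right) = -64 + 8 \cdot 1 \left(-7\right) = -64 + 8 \left(-7\right) = -64 - 56 = -120$)
$Y = 77$
$y{\left(p \right)} = \frac{1}{-120 + p}$
$Y y{\left(21 \right)} = \frac{77}{-120 + 21} = \frac{77}{-99} = 77 \left(- \frac{1}{99}\right) = - \frac{7}{9}$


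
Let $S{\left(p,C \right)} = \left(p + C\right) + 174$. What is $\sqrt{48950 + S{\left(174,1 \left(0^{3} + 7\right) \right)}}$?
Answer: $\sqrt{49305} \approx 222.05$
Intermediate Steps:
$S{\left(p,C \right)} = 174 + C + p$ ($S{\left(p,C \right)} = \left(C + p\right) + 174 = 174 + C + p$)
$\sqrt{48950 + S{\left(174,1 \left(0^{3} + 7\right) \right)}} = \sqrt{48950 + \left(174 + 1 \left(0^{3} + 7\right) + 174\right)} = \sqrt{48950 + \left(174 + 1 \left(0 + 7\right) + 174\right)} = \sqrt{48950 + \left(174 + 1 \cdot 7 + 174\right)} = \sqrt{48950 + \left(174 + 7 + 174\right)} = \sqrt{48950 + 355} = \sqrt{49305}$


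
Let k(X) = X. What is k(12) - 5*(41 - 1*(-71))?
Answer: -548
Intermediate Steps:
k(12) - 5*(41 - 1*(-71)) = 12 - 5*(41 - 1*(-71)) = 12 - 5*(41 + 71) = 12 - 5*112 = 12 - 560 = -548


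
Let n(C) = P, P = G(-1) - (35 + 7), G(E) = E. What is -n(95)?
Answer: 43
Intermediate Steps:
P = -43 (P = -1 - (35 + 7) = -1 - 1*42 = -1 - 42 = -43)
n(C) = -43
-n(95) = -1*(-43) = 43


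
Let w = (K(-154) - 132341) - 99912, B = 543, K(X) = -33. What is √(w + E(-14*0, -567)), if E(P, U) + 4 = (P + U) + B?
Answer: I*√232314 ≈ 481.99*I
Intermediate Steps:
E(P, U) = 539 + P + U (E(P, U) = -4 + ((P + U) + 543) = -4 + (543 + P + U) = 539 + P + U)
w = -232286 (w = (-33 - 132341) - 99912 = -132374 - 99912 = -232286)
√(w + E(-14*0, -567)) = √(-232286 + (539 - 14*0 - 567)) = √(-232286 + (539 + 0 - 567)) = √(-232286 - 28) = √(-232314) = I*√232314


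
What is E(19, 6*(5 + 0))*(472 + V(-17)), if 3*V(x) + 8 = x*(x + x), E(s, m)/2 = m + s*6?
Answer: 190656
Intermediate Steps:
E(s, m) = 2*m + 12*s (E(s, m) = 2*(m + s*6) = 2*(m + 6*s) = 2*m + 12*s)
V(x) = -8/3 + 2*x**2/3 (V(x) = -8/3 + (x*(x + x))/3 = -8/3 + (x*(2*x))/3 = -8/3 + (2*x**2)/3 = -8/3 + 2*x**2/3)
E(19, 6*(5 + 0))*(472 + V(-17)) = (2*(6*(5 + 0)) + 12*19)*(472 + (-8/3 + (2/3)*(-17)**2)) = (2*(6*5) + 228)*(472 + (-8/3 + (2/3)*289)) = (2*30 + 228)*(472 + (-8/3 + 578/3)) = (60 + 228)*(472 + 190) = 288*662 = 190656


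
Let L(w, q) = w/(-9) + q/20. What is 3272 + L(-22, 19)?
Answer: 589571/180 ≈ 3275.4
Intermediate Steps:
L(w, q) = -w/9 + q/20 (L(w, q) = w*(-⅑) + q*(1/20) = -w/9 + q/20)
3272 + L(-22, 19) = 3272 + (-⅑*(-22) + (1/20)*19) = 3272 + (22/9 + 19/20) = 3272 + 611/180 = 589571/180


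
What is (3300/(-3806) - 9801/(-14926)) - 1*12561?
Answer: -32435532405/2582198 ≈ -12561.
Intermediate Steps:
(3300/(-3806) - 9801/(-14926)) - 1*12561 = (3300*(-1/3806) - 9801*(-1/14926)) - 12561 = (-150/173 + 9801/14926) - 12561 = -543327/2582198 - 12561 = -32435532405/2582198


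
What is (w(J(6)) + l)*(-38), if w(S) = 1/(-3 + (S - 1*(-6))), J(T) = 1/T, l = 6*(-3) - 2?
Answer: 748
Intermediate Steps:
l = -20 (l = -18 - 2 = -20)
w(S) = 1/(3 + S) (w(S) = 1/(-3 + (S + 6)) = 1/(-3 + (6 + S)) = 1/(3 + S))
(w(J(6)) + l)*(-38) = (1/(3 + 1/6) - 20)*(-38) = (1/(19/6) - 20)*(-38) = (6/19 - 20)*(-38) = -374/19*(-38) = 748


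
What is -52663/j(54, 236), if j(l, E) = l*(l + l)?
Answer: -52663/5832 ≈ -9.0300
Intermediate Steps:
j(l, E) = 2*l² (j(l, E) = l*(2*l) = 2*l²)
-52663/j(54, 236) = -52663/(2*54²) = -52663/(2*2916) = -52663/5832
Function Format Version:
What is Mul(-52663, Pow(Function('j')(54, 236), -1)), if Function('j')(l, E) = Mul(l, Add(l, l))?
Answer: Rational(-52663, 5832) ≈ -9.0300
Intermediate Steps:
Function('j')(l, E) = Mul(2, Pow(l, 2)) (Function('j')(l, E) = Mul(l, Mul(2, l)) = Mul(2, Pow(l, 2)))
Mul(-52663, Pow(Function('j')(54, 236), -1)) = Mul(-52663, Pow(Mul(2, Pow(54, 2)), -1)) = Mul(-52663, Pow(Mul(2, 2916), -1)) = Mul(-52663, Pow(5832, -1)) = Mul(-52663, Rational(1, 5832)) = Rational(-52663, 5832)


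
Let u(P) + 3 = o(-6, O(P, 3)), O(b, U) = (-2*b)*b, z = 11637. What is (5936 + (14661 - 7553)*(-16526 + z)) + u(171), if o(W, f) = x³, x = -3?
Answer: -34745106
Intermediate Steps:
O(b, U) = -2*b²
o(W, f) = -27 (o(W, f) = (-3)³ = -27)
u(P) = -30 (u(P) = -3 - 27 = -30)
(5936 + (14661 - 7553)*(-16526 + z)) + u(171) = (5936 + (14661 - 7553)*(-16526 + 11637)) - 30 = (5936 + 7108*(-4889)) - 30 = (5936 - 34751012) - 30 = -34745076 - 30 = -34745106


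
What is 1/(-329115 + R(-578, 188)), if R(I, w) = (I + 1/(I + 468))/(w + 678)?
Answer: -95260/31351558481 ≈ -3.0384e-6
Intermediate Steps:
R(I, w) = (I + 1/(468 + I))/(678 + w)
1/(-329115 + R(-578, 188)) = 1/(-329115 + (1 + (-578)² + 468*(-578))/(317304 + 468*188 + 678*(-578) - 578*188)) = 1/(-329115 + (1 + 334084 - 270504)/(317304 + 87984 - 391884 - 108664)) = 1/(-329115 + 63581/(-95260)) = 1/(-329115 - 1/95260*63581) = 1/(-329115 - 63581/95260) = 1/(-31351558481/95260) = -95260/31351558481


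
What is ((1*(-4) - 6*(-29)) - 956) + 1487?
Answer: 701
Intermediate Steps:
((1*(-4) - 6*(-29)) - 956) + 1487 = ((-4 + 174) - 956) + 1487 = (170 - 956) + 1487 = -786 + 1487 = 701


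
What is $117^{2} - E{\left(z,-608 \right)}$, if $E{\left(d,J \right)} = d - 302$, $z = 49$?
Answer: $13942$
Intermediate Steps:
$E{\left(d,J \right)} = -302 + d$ ($E{\left(d,J \right)} = d - 302 = -302 + d$)
$117^{2} - E{\left(z,-608 \right)} = 117^{2} - \left(-302 + 49\right) = 13689 - -253 = 13689 + 253 = 13942$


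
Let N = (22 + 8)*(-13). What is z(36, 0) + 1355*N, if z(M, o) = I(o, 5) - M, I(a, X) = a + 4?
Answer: -528482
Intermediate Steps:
I(a, X) = 4 + a
z(M, o) = 4 + o - M (z(M, o) = (4 + o) - M = 4 + o - M)
N = -390 (N = 30*(-13) = -390)
z(36, 0) + 1355*N = (4 + 0 - 1*36) + 1355*(-390) = (4 + 0 - 36) - 528450 = -32 - 528450 = -528482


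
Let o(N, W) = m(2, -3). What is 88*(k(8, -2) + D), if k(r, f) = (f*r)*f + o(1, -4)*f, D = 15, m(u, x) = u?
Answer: 3784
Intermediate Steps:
o(N, W) = 2
k(r, f) = 2*f + r*f² (k(r, f) = (f*r)*f + 2*f = r*f² + 2*f = 2*f + r*f²)
88*(k(8, -2) + D) = 88*(-2*(2 - 2*8) + 15) = 88*(-2*(2 - 16) + 15) = 88*(-2*(-14) + 15) = 88*(28 + 15) = 88*43 = 3784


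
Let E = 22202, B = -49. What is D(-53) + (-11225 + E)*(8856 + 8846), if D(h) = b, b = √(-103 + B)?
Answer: 194314854 + 2*I*√38 ≈ 1.9431e+8 + 12.329*I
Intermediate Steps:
b = 2*I*√38 (b = √(-103 - 49) = √(-152) = 2*I*√38 ≈ 12.329*I)
D(h) = 2*I*√38
D(-53) + (-11225 + E)*(8856 + 8846) = 2*I*√38 + (-11225 + 22202)*(8856 + 8846) = 2*I*√38 + 10977*17702 = 2*I*√38 + 194314854 = 194314854 + 2*I*√38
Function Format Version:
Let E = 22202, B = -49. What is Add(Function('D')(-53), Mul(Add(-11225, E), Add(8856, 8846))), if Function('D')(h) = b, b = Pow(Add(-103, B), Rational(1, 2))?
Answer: Add(194314854, Mul(2, I, Pow(38, Rational(1, 2)))) ≈ Add(1.9431e+8, Mul(12.329, I))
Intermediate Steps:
b = Mul(2, I, Pow(38, Rational(1, 2))) (b = Pow(Add(-103, -49), Rational(1, 2)) = Pow(-152, Rational(1, 2)) = Mul(2, I, Pow(38, Rational(1, 2))) ≈ Mul(12.329, I))
Function('D')(h) = Mul(2, I, Pow(38, Rational(1, 2)))
Add(Function('D')(-53), Mul(Add(-11225, E), Add(8856, 8846))) = Add(Mul(2, I, Pow(38, Rational(1, 2))), Mul(Add(-11225, 22202), Add(8856, 8846))) = Add(Mul(2, I, Pow(38, Rational(1, 2))), Mul(10977, 17702)) = Add(Mul(2, I, Pow(38, Rational(1, 2))), 194314854) = Add(194314854, Mul(2, I, Pow(38, Rational(1, 2))))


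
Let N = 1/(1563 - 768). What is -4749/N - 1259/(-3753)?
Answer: -14169281356/3753 ≈ -3.7755e+6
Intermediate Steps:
N = 1/795 ≈ 0.0012579
-4749/N - 1259/(-3753) = -4749/1/795 - 1259/(-3753) = -4749*795 - 1259*(-1/3753) = -3775455 + 1259/3753 = -14169281356/3753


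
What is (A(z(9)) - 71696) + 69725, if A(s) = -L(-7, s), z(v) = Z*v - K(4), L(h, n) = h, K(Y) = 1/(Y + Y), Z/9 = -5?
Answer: -1964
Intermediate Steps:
Z = -45 (Z = 9*(-5) = -45)
K(Y) = 1/(2*Y)
z(v) = -1/8 - 45*v (z(v) = -45*v - 1/(2*4) = -45*v - 1*1/8 = -45*v - 1/8 = -1/8 - 45*v)
A(s) = 7 (A(s) = -1*(-7) = 7)
(A(z(9)) - 71696) + 69725 = (7 - 71696) + 69725 = -71689 + 69725 = -1964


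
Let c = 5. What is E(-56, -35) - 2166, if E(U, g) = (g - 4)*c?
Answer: -2361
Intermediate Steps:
E(U, g) = -20 + 5*g (E(U, g) = (g - 4)*5 = (-4 + g)*5 = -20 + 5*g)
E(-56, -35) - 2166 = (-20 + 5*(-35)) - 2166 = (-20 - 175) - 2166 = -195 - 2166 = -2361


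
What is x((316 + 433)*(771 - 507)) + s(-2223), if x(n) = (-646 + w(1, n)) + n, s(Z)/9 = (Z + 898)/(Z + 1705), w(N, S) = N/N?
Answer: 102105063/518 ≈ 1.9711e+5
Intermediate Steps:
w(N, S) = 1
s(Z) = 9*(898 + Z)/(1705 + Z) (s(Z) = 9*((Z + 898)/(Z + 1705)) = 9*((898 + Z)/(1705 + Z)) = 9*(898 + Z)/(1705 + Z))
x(n) = -645 + n (x(n) = (-646 + 1) + n = -645 + n)
x((316 + 433)*(771 - 507)) + s(-2223) = (-645 + (316 + 433)*(771 - 507)) + 9*(898 - 2223)/(1705 - 2223) = (-645 + 749*264) + 9*(-1325)/(-518) = (-645 + 197736) + 9*(-1/518)*(-1325) = 197091 + 11925/518 = 102105063/518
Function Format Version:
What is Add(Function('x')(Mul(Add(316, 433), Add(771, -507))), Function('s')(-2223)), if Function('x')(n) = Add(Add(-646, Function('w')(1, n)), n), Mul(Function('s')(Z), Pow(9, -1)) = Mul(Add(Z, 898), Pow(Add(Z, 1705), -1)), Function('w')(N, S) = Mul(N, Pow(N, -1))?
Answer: Rational(102105063, 518) ≈ 1.9711e+5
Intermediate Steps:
Function('w')(N, S) = 1
Function('s')(Z) = Mul(9, Pow(Add(1705, Z), -1), Add(898, Z)) (Function('s')(Z) = Mul(9, Mul(Add(Z, 898), Pow(Add(Z, 1705), -1))) = Mul(9, Mul(Add(898, Z), Pow(Add(1705, Z), -1))) = Mul(9, Mul(Pow(Add(1705, Z), -1), Add(898, Z))) = Mul(9, Pow(Add(1705, Z), -1), Add(898, Z)))
Function('x')(n) = Add(-645, n) (Function('x')(n) = Add(Add(-646, 1), n) = Add(-645, n))
Add(Function('x')(Mul(Add(316, 433), Add(771, -507))), Function('s')(-2223)) = Add(Add(-645, Mul(Add(316, 433), Add(771, -507))), Mul(9, Pow(Add(1705, -2223), -1), Add(898, -2223))) = Add(Add(-645, Mul(749, 264)), Mul(9, Pow(-518, -1), -1325)) = Add(Add(-645, 197736), Mul(9, Rational(-1, 518), -1325)) = Add(197091, Rational(11925, 518)) = Rational(102105063, 518)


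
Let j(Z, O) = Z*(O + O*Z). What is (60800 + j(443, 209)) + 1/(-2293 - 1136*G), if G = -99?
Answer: 4535677052189/110171 ≈ 4.1169e+7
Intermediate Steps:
(60800 + j(443, 209)) + 1/(-2293 - 1136*G) = (60800 + 209*443*(1 + 443)) + 1/(-2293 - 1136*(-99)) = (60800 + 209*443*444) + 1/(-2293 + 112464) = (60800 + 41108628) + 1/110171 = 41169428 + 1/110171 = 4535677052189/110171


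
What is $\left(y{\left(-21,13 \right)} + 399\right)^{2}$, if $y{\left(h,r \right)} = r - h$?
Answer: $187489$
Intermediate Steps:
$\left(y{\left(-21,13 \right)} + 399\right)^{2} = \left(\left(13 - -21\right) + 399\right)^{2} = \left(\left(13 + 21\right) + 399\right)^{2} = \left(34 + 399\right)^{2} = 433^{2} = 187489$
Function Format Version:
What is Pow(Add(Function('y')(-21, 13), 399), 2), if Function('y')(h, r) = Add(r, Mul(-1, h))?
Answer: 187489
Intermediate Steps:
Pow(Add(Function('y')(-21, 13), 399), 2) = Pow(Add(Add(13, Mul(-1, -21)), 399), 2) = Pow(Add(Add(13, 21), 399), 2) = Pow(Add(34, 399), 2) = Pow(433, 2) = 187489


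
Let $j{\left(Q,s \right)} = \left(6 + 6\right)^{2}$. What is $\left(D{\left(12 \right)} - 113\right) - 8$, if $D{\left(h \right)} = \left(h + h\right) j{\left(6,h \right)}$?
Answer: $3335$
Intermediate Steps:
$j{\left(Q,s \right)} = 144$ ($j{\left(Q,s \right)} = 12^{2} = 144$)
$D{\left(h \right)} = 288 h$ ($D{\left(h \right)} = \left(h + h\right) 144 = 2 h 144 = 288 h$)
$\left(D{\left(12 \right)} - 113\right) - 8 = \left(288 \cdot 12 - 113\right) - 8 = \left(3456 - 113\right) - 8 = 3343 - 8 = 3335$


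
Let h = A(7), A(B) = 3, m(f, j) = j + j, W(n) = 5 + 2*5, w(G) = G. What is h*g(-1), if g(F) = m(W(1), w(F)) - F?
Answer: -3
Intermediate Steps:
W(n) = 15 (W(n) = 5 + 10 = 15)
m(f, j) = 2*j
g(F) = F (g(F) = 2*F - F = F)
h = 3
h*g(-1) = 3*(-1) = -3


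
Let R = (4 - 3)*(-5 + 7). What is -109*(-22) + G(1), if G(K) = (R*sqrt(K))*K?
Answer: 2400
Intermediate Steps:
R = 2 (R = 1*2 = 2)
G(K) = 2*K**(3/2) (G(K) = (2*sqrt(K))*K = 2*K**(3/2))
-109*(-22) + G(1) = -109*(-22) + 2*1**(3/2) = 2398 + 2*1 = 2398 + 2 = 2400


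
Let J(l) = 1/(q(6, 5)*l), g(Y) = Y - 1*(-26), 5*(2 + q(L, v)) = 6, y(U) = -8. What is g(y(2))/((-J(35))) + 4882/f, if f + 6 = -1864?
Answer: 468799/935 ≈ 501.39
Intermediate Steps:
f = -1870 (f = -6 - 1864 = -1870)
q(L, v) = -4/5 (q(L, v) = -2 + (1/5)*6 = -2 + 6/5 = -4/5)
g(Y) = 26 + Y (g(Y) = Y + 26 = 26 + Y)
J(l) = -5/(4*l) (J(l) = 1/((-4/5)*l) = -5/(4*l))
g(y(2))/((-J(35))) + 4882/f = (26 - 8)/((-(-5)/(4*35))) + 4882/(-1870) = 18/((-(-5)/(4*35))) + 4882*(-1/1870) = 18/((-1*(-1/28))) - 2441/935 = 18/(1/28) - 2441/935 = 18*28 - 2441/935 = 504 - 2441/935 = 468799/935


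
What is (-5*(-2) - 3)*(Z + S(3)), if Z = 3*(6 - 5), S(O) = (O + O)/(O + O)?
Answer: 28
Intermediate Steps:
S(O) = 1 (S(O) = (2*O)/((2*O)) = (2*O)*(1/(2*O)) = 1)
Z = 3 (Z = 3*1 = 3)
(-5*(-2) - 3)*(Z + S(3)) = (-5*(-2) - 3)*(3 + 1) = (10 - 3)*4 = 7*4 = 28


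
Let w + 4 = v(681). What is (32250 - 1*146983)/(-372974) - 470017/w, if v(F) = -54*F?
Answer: 6411563244/489901349 ≈ 13.087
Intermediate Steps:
w = -36778 (w = -4 - 54*681 = -4 - 36774 = -36778)
(32250 - 1*146983)/(-372974) - 470017/w = (32250 - 1*146983)/(-372974) - 470017/(-36778) = (32250 - 146983)*(-1/372974) - 470017*(-1/36778) = -114733*(-1/372974) + 470017/36778 = 114733/372974 + 470017/36778 = 6411563244/489901349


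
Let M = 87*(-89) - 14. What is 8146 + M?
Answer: 389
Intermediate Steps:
M = -7757 (M = -7743 - 14 = -7757)
8146 + M = 8146 - 7757 = 389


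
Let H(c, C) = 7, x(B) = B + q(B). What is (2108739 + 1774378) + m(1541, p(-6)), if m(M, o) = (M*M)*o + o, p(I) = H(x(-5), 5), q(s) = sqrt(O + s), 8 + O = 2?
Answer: 20505891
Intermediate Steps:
O = -6 (O = -8 + 2 = -6)
q(s) = sqrt(-6 + s)
x(B) = B + sqrt(-6 + B)
p(I) = 7
m(M, o) = o + o*M**2 (m(M, o) = M**2*o + o = o*M**2 + o = o + o*M**2)
(2108739 + 1774378) + m(1541, p(-6)) = (2108739 + 1774378) + 7*(1 + 1541**2) = 3883117 + 7*(1 + 2374681) = 3883117 + 7*2374682 = 3883117 + 16622774 = 20505891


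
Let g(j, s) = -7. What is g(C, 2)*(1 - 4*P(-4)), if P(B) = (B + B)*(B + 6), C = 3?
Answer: -455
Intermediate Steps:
P(B) = 2*B*(6 + B) (P(B) = (2*B)*(6 + B) = 2*B*(6 + B))
g(C, 2)*(1 - 4*P(-4)) = -7*(1 - 8*(-4)*(6 - 4)) = -7*(1 - 8*(-4)*2) = -7*(1 - 4*(-16)) = -7*(1 + 64) = -7*65 = -455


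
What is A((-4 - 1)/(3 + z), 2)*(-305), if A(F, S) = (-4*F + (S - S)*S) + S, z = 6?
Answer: -11590/9 ≈ -1287.8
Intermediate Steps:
A(F, S) = S - 4*F (A(F, S) = (-4*F + 0*S) + S = (-4*F + 0) + S = -4*F + S = S - 4*F)
A((-4 - 1)/(3 + z), 2)*(-305) = (2 - 4*(-4 - 1)/(3 + 6))*(-305) = (2 - (-20)/9)*(-305) = (2 - 4*(-5/9))*(-305) = (2 + 20/9)*(-305) = (38/9)*(-305) = -11590/9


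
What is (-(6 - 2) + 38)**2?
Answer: 1156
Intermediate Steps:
(-(6 - 2) + 38)**2 = (-1*4 + 38)**2 = (-4 + 38)**2 = 34**2 = 1156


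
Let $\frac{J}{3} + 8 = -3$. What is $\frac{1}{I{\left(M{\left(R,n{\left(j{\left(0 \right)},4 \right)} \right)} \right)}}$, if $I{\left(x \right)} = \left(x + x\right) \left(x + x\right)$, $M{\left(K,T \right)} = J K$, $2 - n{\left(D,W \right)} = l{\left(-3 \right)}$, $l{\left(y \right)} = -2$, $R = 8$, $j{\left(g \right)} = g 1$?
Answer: $\frac{1}{278784} \approx 3.587 \cdot 10^{-6}$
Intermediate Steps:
$j{\left(g \right)} = g$
$n{\left(D,W \right)} = 4$ ($n{\left(D,W \right)} = 2 - -2 = 2 + 2 = 4$)
$J = -33$ ($J = -24 + 3 \left(-3\right) = -24 - 9 = -33$)
$M{\left(K,T \right)} = - 33 K$
$I{\left(x \right)} = 4 x^{2}$ ($I{\left(x \right)} = 2 x 2 x = 4 x^{2}$)
$\frac{1}{I{\left(M{\left(R,n{\left(j{\left(0 \right)},4 \right)} \right)} \right)}} = \frac{1}{4 \left(\left(-33\right) 8\right)^{2}} = \frac{1}{4 \left(-264\right)^{2}} = \frac{1}{4 \cdot 69696} = \frac{1}{278784}$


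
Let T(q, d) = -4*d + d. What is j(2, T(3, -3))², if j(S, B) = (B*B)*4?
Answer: 104976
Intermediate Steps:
T(q, d) = -3*d
j(S, B) = 4*B² (j(S, B) = B²*4 = 4*B²)
j(2, T(3, -3))² = (4*(-3*(-3))²)² = (4*9²)² = (4*81)² = 324² = 104976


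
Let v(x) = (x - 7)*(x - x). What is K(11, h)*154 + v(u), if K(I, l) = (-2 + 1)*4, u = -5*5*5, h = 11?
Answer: -616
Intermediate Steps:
u = -125 (u = -25*5 = -125)
K(I, l) = -4 (K(I, l) = -1*4 = -4)
v(x) = 0 (v(x) = (-7 + x)*0 = 0)
K(11, h)*154 + v(u) = -4*154 + 0 = -616 + 0 = -616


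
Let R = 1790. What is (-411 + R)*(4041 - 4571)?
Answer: -730870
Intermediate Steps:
(-411 + R)*(4041 - 4571) = (-411 + 1790)*(4041 - 4571) = 1379*(-530) = -730870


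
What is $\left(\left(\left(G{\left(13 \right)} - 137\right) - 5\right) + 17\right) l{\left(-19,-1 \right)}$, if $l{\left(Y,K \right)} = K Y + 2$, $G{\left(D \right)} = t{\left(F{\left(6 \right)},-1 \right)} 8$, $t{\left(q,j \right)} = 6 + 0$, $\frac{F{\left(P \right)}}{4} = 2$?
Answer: $-1617$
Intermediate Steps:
$F{\left(P \right)} = 8$ ($F{\left(P \right)} = 4 \cdot 2 = 8$)
$t{\left(q,j \right)} = 6$
$G{\left(D \right)} = 48$ ($G{\left(D \right)} = 6 \cdot 8 = 48$)
$l{\left(Y,K \right)} = 2 + K Y$
$\left(\left(\left(G{\left(13 \right)} - 137\right) - 5\right) + 17\right) l{\left(-19,-1 \right)} = \left(\left(\left(48 - 137\right) - 5\right) + 17\right) \left(2 - -19\right) = \left(\left(-89 - 5\right) + 17\right) \left(2 + 19\right) = \left(-94 + 17\right) 21 = \left(-77\right) 21 = -1617$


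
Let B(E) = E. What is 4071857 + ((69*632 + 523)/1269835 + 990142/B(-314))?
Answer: 811153434219697/199364095 ≈ 4.0687e+6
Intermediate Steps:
4071857 + ((69*632 + 523)/1269835 + 990142/B(-314)) = 4071857 + ((69*632 + 523)/1269835 + 990142/(-314)) = 4071857 + ((43608 + 523)*(1/1269835) + 990142*(-1/314)) = 4071857 + (44131*(1/1269835) - 495071/157) = 4071857 + (44131/1269835 - 495071/157) = 4071857 - 628651554718/199364095 = 811153434219697/199364095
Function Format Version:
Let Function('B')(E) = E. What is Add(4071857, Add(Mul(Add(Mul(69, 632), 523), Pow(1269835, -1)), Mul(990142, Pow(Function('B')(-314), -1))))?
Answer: Rational(811153434219697, 199364095) ≈ 4.0687e+6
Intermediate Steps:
Add(4071857, Add(Mul(Add(Mul(69, 632), 523), Pow(1269835, -1)), Mul(990142, Pow(Function('B')(-314), -1)))) = Add(4071857, Add(Mul(Add(Mul(69, 632), 523), Pow(1269835, -1)), Mul(990142, Pow(-314, -1)))) = Add(4071857, Add(Mul(Add(43608, 523), Rational(1, 1269835)), Mul(990142, Rational(-1, 314)))) = Add(4071857, Add(Mul(44131, Rational(1, 1269835)), Rational(-495071, 157))) = Add(4071857, Add(Rational(44131, 1269835), Rational(-495071, 157))) = Add(4071857, Rational(-628651554718, 199364095)) = Rational(811153434219697, 199364095)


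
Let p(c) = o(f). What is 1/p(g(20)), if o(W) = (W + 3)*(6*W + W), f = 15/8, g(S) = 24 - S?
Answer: 64/4095 ≈ 0.015629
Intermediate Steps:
f = 15/8 (f = 15*(⅛) = 15/8 ≈ 1.8750)
o(W) = 7*W*(3 + W) (o(W) = (3 + W)*(7*W) = 7*W*(3 + W))
p(c) = 4095/64 (p(c) = 7*(15/8)*(3 + 15/8) = 7*(15/8)*(39/8) = 4095/64)
1/p(g(20)) = 1/(4095/64) = 64/4095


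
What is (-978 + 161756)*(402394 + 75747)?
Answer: 76874553698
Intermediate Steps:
(-978 + 161756)*(402394 + 75747) = 160778*478141 = 76874553698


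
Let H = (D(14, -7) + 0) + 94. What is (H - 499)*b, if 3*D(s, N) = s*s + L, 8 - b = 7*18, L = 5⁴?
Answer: 46492/3 ≈ 15497.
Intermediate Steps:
L = 625
b = -118 (b = 8 - 7*18 = 8 - 1*126 = 8 - 126 = -118)
D(s, N) = 625/3 + s²/3 (D(s, N) = (s*s + 625)/3 = (s² + 625)/3 = (625 + s²)/3 = 625/3 + s²/3)
H = 1103/3 (H = ((625/3 + (⅓)*14²) + 0) + 94 = ((625/3 + (⅓)*196) + 0) + 94 = ((625/3 + 196/3) + 0) + 94 = (821/3 + 0) + 94 = 821/3 + 94 = 1103/3 ≈ 367.67)
(H - 499)*b = (1103/3 - 499)*(-118) = -394/3*(-118) = 46492/3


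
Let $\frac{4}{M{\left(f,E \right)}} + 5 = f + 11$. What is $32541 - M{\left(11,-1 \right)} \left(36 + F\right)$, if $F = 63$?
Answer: $\frac{552801}{17} \approx 32518.0$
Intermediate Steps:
$M{\left(f,E \right)} = \frac{4}{6 + f}$ ($M{\left(f,E \right)} = \frac{4}{-5 + \left(f + 11\right)} = \frac{4}{-5 + \left(11 + f\right)} = \frac{4}{6 + f}$)
$32541 - M{\left(11,-1 \right)} \left(36 + F\right) = 32541 - \frac{4}{6 + 11} \left(36 + 63\right) = 32541 - \frac{4}{17} \cdot 99 = 32541 - \frac{396}{17} = \frac{552801}{17}$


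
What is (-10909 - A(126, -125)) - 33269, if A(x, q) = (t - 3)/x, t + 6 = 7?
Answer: -2783213/63 ≈ -44178.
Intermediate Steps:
t = 1 (t = -6 + 7 = 1)
A(x, q) = -2/x (A(x, q) = (1 - 3)/x = -2/x)
(-10909 - A(126, -125)) - 33269 = (-10909 - (-2)/126) - 33269 = (-10909 - 1*(-1/63)) - 33269 = (-10909 + 1/63) - 33269 = -687266/63 - 33269 = -2783213/63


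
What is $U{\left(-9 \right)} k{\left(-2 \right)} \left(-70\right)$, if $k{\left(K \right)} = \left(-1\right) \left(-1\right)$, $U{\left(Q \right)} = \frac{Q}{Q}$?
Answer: $-70$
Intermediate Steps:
$U{\left(Q \right)} = 1$
$k{\left(K \right)} = 1$
$U{\left(-9 \right)} k{\left(-2 \right)} \left(-70\right) = 1 \cdot 1 \left(-70\right) = 1 \left(-70\right) = -70$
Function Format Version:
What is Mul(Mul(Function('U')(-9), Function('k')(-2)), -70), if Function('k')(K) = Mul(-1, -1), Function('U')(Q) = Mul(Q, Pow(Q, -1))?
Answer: -70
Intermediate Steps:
Function('U')(Q) = 1
Function('k')(K) = 1
Mul(Mul(Function('U')(-9), Function('k')(-2)), -70) = Mul(Mul(1, 1), -70) = Mul(1, -70) = -70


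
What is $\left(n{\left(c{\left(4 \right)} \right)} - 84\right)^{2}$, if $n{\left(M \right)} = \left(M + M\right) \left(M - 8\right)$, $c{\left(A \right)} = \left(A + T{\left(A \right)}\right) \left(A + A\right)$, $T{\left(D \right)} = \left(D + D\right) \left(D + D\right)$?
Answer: $339986951056$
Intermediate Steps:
$T{\left(D \right)} = 4 D^{2}$ ($T{\left(D \right)} = 2 D 2 D = 4 D^{2}$)
$c{\left(A \right)} = 2 A \left(A + 4 A^{2}\right)$ ($c{\left(A \right)} = \left(A + 4 A^{2}\right) \left(A + A\right) = \left(A + 4 A^{2}\right) 2 A = 2 A \left(A + 4 A^{2}\right)$)
$n{\left(M \right)} = 2 M \left(-8 + M\right)$
$\left(n{\left(c{\left(4 \right)} \right)} - 84\right)^{2} = \left(2 \cdot 4^{2} \left(2 + 8 \cdot 4\right) \left(-8 + 4^{2} \left(2 + 8 \cdot 4\right)\right) - 84\right)^{2} = \left(2 \cdot 16 \left(2 + 32\right) \left(-8 + 16 \left(2 + 32\right)\right) - 84\right)^{2} = \left(2 \cdot 16 \cdot 34 \left(-8 + 16 \cdot 34\right) - 84\right)^{2} = \left(2 \cdot 544 \left(-8 + 544\right) - 84\right)^{2} = \left(2 \cdot 544 \cdot 536 - 84\right)^{2} = \left(583168 - 84\right)^{2} = 583084^{2} = 339986951056$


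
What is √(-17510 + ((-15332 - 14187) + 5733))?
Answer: 4*I*√2581 ≈ 203.21*I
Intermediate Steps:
√(-17510 + ((-15332 - 14187) + 5733)) = √(-17510 + (-29519 + 5733)) = √(-17510 - 23786) = √(-41296) = 4*I*√2581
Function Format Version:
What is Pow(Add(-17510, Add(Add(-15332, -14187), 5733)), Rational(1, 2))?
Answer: Mul(4, I, Pow(2581, Rational(1, 2))) ≈ Mul(203.21, I)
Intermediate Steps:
Pow(Add(-17510, Add(Add(-15332, -14187), 5733)), Rational(1, 2)) = Pow(Add(-17510, Add(-29519, 5733)), Rational(1, 2)) = Pow(Add(-17510, -23786), Rational(1, 2)) = Pow(-41296, Rational(1, 2)) = Mul(4, I, Pow(2581, Rational(1, 2)))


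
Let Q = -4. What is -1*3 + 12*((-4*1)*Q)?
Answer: 189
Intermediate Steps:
-1*3 + 12*((-4*1)*Q) = -1*3 + 12*(-4*1*(-4)) = -3 + 12*(-4*(-4)) = -3 + 12*16 = -3 + 192 = 189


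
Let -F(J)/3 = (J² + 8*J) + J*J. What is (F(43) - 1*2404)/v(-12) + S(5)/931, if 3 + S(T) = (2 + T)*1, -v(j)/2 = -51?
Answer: -6763511/47481 ≈ -142.45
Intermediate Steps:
v(j) = 102 (v(j) = -2*(-51) = 102)
F(J) = -24*J - 6*J² (F(J) = -3*((J² + 8*J) + J*J) = -3*((J² + 8*J) + J²) = -3*(2*J² + 8*J) = -24*J - 6*J²)
S(T) = -1 + T (S(T) = -3 + (2 + T)*1 = -3 + (2 + T) = -1 + T)
(F(43) - 1*2404)/v(-12) + S(5)/931 = (-6*43*(4 + 43) - 1*2404)/102 + (-1 + 5)/931 = (-6*43*47 - 2404)*(1/102) + 4*(1/931) = (-12126 - 2404)*(1/102) + 4/931 = -14530*1/102 + 4/931 = -7265/51 + 4/931 = -6763511/47481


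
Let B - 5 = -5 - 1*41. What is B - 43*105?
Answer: -4556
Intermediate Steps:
B = -41 (B = 5 + (-5 - 1*41) = 5 + (-5 - 41) = 5 - 46 = -41)
B - 43*105 = -41 - 43*105 = -41 - 4515 = -4556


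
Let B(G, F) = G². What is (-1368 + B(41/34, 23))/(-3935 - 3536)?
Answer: 1579727/8636476 ≈ 0.18291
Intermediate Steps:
(-1368 + B(41/34, 23))/(-3935 - 3536) = (-1368 + (41/34)²)/(-3935 - 3536) = (-1368 + (41*(1/34))²)/(-7471) = (-1368 + (41/34)²)*(-1/7471) = (-1368 + 1681/1156)*(-1/7471) = -1579727/1156*(-1/7471) = 1579727/8636476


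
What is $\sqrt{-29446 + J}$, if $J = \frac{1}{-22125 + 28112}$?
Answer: $\frac{i \sqrt{1055467394387}}{5987} \approx 171.6 i$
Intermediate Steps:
$J = \frac{1}{5987} \approx 0.00016703$
$\sqrt{-29446 + J} = \sqrt{-29446 + \frac{1}{5987}} = \sqrt{- \frac{176293201}{5987}} = \frac{i \sqrt{1055467394387}}{5987}$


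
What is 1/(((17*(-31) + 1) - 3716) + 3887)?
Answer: -1/355 ≈ -0.0028169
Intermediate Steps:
1/(((17*(-31) + 1) - 3716) + 3887) = 1/(((-527 + 1) - 3716) + 3887) = 1/((-526 - 3716) + 3887) = 1/(-4242 + 3887) = 1/(-355) = -1/355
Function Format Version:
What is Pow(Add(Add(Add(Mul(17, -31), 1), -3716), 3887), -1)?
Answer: Rational(-1, 355) ≈ -0.0028169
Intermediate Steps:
Pow(Add(Add(Add(Mul(17, -31), 1), -3716), 3887), -1) = Pow(Add(Add(Add(-527, 1), -3716), 3887), -1) = Pow(Add(Add(-526, -3716), 3887), -1) = Pow(Add(-4242, 3887), -1) = Pow(-355, -1) = Rational(-1, 355)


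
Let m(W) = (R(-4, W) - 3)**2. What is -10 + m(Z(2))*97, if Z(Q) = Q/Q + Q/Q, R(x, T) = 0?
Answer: 863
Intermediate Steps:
Z(Q) = 2 (Z(Q) = 1 + 1 = 2)
m(W) = 9 (m(W) = (0 - 3)**2 = (-3)**2 = 9)
-10 + m(Z(2))*97 = -10 + 9*97 = -10 + 873 = 863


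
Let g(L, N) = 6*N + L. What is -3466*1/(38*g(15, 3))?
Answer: -1733/627 ≈ -2.7640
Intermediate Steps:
g(L, N) = L + 6*N
-3466*1/(38*g(15, 3)) = -3466*1/(38*(15 + 6*3)) = -3466*1/(38*(15 + 18)) = -3466/(38*33) = -3466/1254 = -3466*1/1254 = -1733/627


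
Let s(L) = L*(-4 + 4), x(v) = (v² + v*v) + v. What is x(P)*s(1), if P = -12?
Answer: 0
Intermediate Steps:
x(v) = v + 2*v² (x(v) = (v² + v²) + v = 2*v² + v = v + 2*v²)
s(L) = 0 (s(L) = L*0 = 0)
x(P)*s(1) = -12*(1 + 2*(-12))*0 = -12*(1 - 24)*0 = -12*(-23)*0 = 276*0 = 0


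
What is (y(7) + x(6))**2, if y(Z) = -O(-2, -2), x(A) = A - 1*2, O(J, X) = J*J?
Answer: 0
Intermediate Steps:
O(J, X) = J**2
x(A) = -2 + A (x(A) = A - 2 = -2 + A)
y(Z) = -4 (y(Z) = -1*(-2)**2 = -1*4 = -4)
(y(7) + x(6))**2 = (-4 + (-2 + 6))**2 = (-4 + 4)**2 = 0**2 = 0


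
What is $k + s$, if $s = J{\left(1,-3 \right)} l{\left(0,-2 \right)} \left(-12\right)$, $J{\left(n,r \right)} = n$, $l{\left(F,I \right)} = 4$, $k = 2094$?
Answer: $2046$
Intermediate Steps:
$s = -48$ ($s = 1 \cdot 4 \left(-12\right) = 4 \left(-12\right) = -48$)
$k + s = 2094 - 48 = 2046$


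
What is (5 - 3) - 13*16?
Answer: -206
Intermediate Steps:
(5 - 3) - 13*16 = 2 - 208 = -206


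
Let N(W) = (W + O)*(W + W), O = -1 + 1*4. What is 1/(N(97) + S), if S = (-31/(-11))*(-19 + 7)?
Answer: 11/213028 ≈ 5.1636e-5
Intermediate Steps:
S = -372/11 (S = -31*(-1/11)*(-12) = (31/11)*(-12) = -372/11 ≈ -33.818)
O = 3 (O = -1 + 4 = 3)
N(W) = 2*W*(3 + W) (N(W) = (W + 3)*(W + W) = (3 + W)*(2*W) = 2*W*(3 + W))
1/(N(97) + S) = 1/(2*97*(3 + 97) - 372/11) = 1/(2*97*100 - 372/11) = 1/(19400 - 372/11) = 1/(213028/11) = 11/213028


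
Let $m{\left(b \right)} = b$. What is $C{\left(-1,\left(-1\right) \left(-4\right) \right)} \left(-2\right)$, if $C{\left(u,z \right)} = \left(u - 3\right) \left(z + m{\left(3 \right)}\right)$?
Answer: $56$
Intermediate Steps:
$C{\left(u,z \right)} = \left(-3 + u\right) \left(3 + z\right)$ ($C{\left(u,z \right)} = \left(u - 3\right) \left(z + 3\right) = \left(-3 + u\right) \left(3 + z\right)$)
$C{\left(-1,\left(-1\right) \left(-4\right) \right)} \left(-2\right) = \left(-9 - 3 \left(\left(-1\right) \left(-4\right)\right) + 3 \left(-1\right) - \left(-1\right) \left(-4\right)\right) \left(-2\right) = \left(-9 - 12 - 3 - 4\right) \left(-2\right) = \left(-28\right) \left(-2\right) = 56$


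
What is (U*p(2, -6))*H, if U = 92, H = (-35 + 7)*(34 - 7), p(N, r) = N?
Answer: -139104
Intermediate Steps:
H = -756 (H = -28*27 = -756)
(U*p(2, -6))*H = (92*2)*(-756) = 184*(-756) = -139104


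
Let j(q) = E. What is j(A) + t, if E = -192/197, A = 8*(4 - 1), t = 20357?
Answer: 4010137/197 ≈ 20356.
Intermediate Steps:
A = 24 (A = 8*3 = 24)
E = -192/197 (E = -192*1/197 = -192/197 ≈ -0.97462)
j(q) = -192/197
j(A) + t = -192/197 + 20357 = 4010137/197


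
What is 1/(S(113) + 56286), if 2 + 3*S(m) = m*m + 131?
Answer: 3/181756 ≈ 1.6506e-5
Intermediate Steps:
S(m) = 43 + m²/3 (S(m) = -⅔ + (m*m + 131)/3 = -⅔ + (m² + 131)/3 = -⅔ + (131 + m²)/3 = -⅔ + (131/3 + m²/3) = 43 + m²/3)
1/(S(113) + 56286) = 1/((43 + (⅓)*113²) + 56286) = 1/((43 + (⅓)*12769) + 56286) = 1/((43 + 12769/3) + 56286) = 1/(12898/3 + 56286) = 1/(181756/3) = 3/181756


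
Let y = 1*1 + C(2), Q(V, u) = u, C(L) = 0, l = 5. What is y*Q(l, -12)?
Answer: -12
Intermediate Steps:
y = 1 (y = 1*1 + 0 = 1 + 0 = 1)
y*Q(l, -12) = 1*(-12) = -12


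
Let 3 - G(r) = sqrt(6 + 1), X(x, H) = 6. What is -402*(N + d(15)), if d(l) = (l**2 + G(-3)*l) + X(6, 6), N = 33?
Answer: -124218 + 6030*sqrt(7) ≈ -1.0826e+5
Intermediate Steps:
G(r) = 3 - sqrt(7) (G(r) = 3 - sqrt(6 + 1) = 3 - sqrt(7))
d(l) = 6 + l**2 + l*(3 - sqrt(7)) (d(l) = (l**2 + (3 - sqrt(7))*l) + 6 = (l**2 + l*(3 - sqrt(7))) + 6 = 6 + l**2 + l*(3 - sqrt(7)))
-402*(N + d(15)) = -402*(33 + (6 + 15**2 + 15*(3 - sqrt(7)))) = -402*(33 + (6 + 225 + (45 - 15*sqrt(7)))) = -402*(33 + (276 - 15*sqrt(7))) = -402*(309 - 15*sqrt(7)) = -124218 + 6030*sqrt(7)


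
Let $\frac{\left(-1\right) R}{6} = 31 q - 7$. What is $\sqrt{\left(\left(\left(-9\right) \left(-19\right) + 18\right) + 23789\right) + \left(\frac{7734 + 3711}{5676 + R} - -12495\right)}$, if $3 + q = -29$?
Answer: $\frac{3 \sqrt{2453012994}}{778} \approx 190.98$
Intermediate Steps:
$q = -32$ ($q = -3 - 29 = -32$)
$R = 5994$ ($R = - 6 \left(31 \left(-32\right) - 7\right) = - 6 \left(-992 - 7\right) = \left(-6\right) \left(-999\right) = 5994$)
$\sqrt{\left(\left(\left(-9\right) \left(-19\right) + 18\right) + 23789\right) + \left(\frac{7734 + 3711}{5676 + R} - -12495\right)} = \sqrt{\left(\left(\left(-9\right) \left(-19\right) + 18\right) + 23789\right) + \left(\frac{7734 + 3711}{5676 + 5994} - -12495\right)} = \sqrt{\left(\left(171 + 18\right) + 23789\right) + \left(\frac{11445}{11670} + 12495\right)} = \sqrt{\left(189 + 23789\right) + \left(11445 \cdot \frac{1}{11670} + 12495\right)} = \sqrt{23978 + \left(\frac{763}{778} + 12495\right)} = \sqrt{23978 + \frac{9721873}{778}} = \sqrt{\frac{28376757}{778}} = \frac{3 \sqrt{2453012994}}{778}$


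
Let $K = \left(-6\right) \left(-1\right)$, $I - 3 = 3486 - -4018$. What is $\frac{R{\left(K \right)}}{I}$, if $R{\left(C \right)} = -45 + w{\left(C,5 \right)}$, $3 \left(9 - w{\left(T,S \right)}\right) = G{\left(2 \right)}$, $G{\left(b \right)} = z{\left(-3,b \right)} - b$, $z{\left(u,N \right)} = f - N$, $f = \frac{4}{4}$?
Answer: $- \frac{35}{7507} \approx -0.0046623$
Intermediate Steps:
$f = 1$ ($f = 4 \cdot \frac{1}{4} = 1$)
$I = 7507$ ($I = 3 + \left(3486 - -4018\right) = 3 + \left(3486 + 4018\right) = 3 + 7504 = 7507$)
$K = 6$
$z{\left(u,N \right)} = 1 - N$
$G{\left(b \right)} = 1 - 2 b$ ($G{\left(b \right)} = \left(1 - b\right) - b = 1 - 2 b$)
$w{\left(T,S \right)} = 10$ ($w{\left(T,S \right)} = 9 - \frac{1 - 4}{3} = 9 - -1 = 9 + 1 = 10$)
$R{\left(C \right)} = -35$ ($R{\left(C \right)} = -45 + 10 = -35$)
$\frac{R{\left(K \right)}}{I} = - \frac{35}{7507}$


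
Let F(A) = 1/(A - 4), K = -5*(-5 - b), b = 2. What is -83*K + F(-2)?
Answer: -17431/6 ≈ -2905.2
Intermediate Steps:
K = 35 (K = -5*(-5 - 1*2) = -5*(-5 - 2) = -5*(-7) = 35)
F(A) = 1/(-4 + A)
-83*K + F(-2) = -83*35 + 1/(-4 - 2) = -2905 + 1/(-6) = -2905 - 1/6 = -17431/6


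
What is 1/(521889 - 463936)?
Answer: 1/57953 ≈ 1.7255e-5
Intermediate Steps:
1/(521889 - 463936) = 1/57953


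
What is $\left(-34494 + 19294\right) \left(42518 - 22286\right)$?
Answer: $-307526400$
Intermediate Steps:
$\left(-34494 + 19294\right) \left(42518 - 22286\right) = \left(-15200\right) 20232 = -307526400$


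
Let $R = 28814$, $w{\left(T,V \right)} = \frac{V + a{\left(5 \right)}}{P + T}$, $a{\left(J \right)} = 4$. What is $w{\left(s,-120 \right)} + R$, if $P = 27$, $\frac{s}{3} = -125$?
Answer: $\frac{86443}{3} \approx 28814.0$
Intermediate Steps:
$s = -375$ ($s = 3 \left(-125\right) = -375$)
$w{\left(T,V \right)} = \frac{4 + V}{27 + T}$ ($w{\left(T,V \right)} = \frac{V + 4}{27 + T} = \frac{4 + V}{27 + T}$)
$w{\left(s,-120 \right)} + R = \frac{4 - 120}{27 - 375} + 28814 = \frac{1}{-348} \left(-116\right) + 28814 = \left(- \frac{1}{348}\right) \left(-116\right) + 28814 = \frac{1}{3} + 28814 = \frac{86443}{3}$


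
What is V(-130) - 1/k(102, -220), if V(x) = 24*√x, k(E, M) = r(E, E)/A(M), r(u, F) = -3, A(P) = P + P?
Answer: -440/3 + 24*I*√130 ≈ -146.67 + 273.64*I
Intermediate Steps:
A(P) = 2*P
k(E, M) = -3/(2*M) (k(E, M) = -3*1/(2*M) = -3/(2*M))
V(-130) - 1/k(102, -220) = 24*√(-130) - 1/((-3/2/(-220))) = 24*(I*√130) - 1/((-3/2*(-1/220))) = 24*I*√130 - 1/3/440 = 24*I*√130 - 1*440/3 = 24*I*√130 - 440/3 = -440/3 + 24*I*√130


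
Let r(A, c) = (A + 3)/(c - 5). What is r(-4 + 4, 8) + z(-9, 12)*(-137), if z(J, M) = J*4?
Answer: 4933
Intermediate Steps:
z(J, M) = 4*J
r(A, c) = (3 + A)/(-5 + c)
r(-4 + 4, 8) + z(-9, 12)*(-137) = (3 + (-4 + 4))/(-5 + 8) + (4*(-9))*(-137) = (3 + 0)/3 - 36*(-137) = (⅓)*3 + 4932 = 1 + 4932 = 4933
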